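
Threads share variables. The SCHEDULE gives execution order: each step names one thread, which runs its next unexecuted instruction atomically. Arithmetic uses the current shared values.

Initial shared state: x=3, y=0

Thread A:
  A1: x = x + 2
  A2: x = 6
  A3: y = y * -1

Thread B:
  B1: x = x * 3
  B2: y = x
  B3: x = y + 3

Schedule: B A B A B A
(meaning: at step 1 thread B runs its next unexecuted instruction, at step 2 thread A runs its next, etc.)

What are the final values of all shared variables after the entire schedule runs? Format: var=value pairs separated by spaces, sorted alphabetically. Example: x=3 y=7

Step 1: thread B executes B1 (x = x * 3). Shared: x=9 y=0. PCs: A@0 B@1
Step 2: thread A executes A1 (x = x + 2). Shared: x=11 y=0. PCs: A@1 B@1
Step 3: thread B executes B2 (y = x). Shared: x=11 y=11. PCs: A@1 B@2
Step 4: thread A executes A2 (x = 6). Shared: x=6 y=11. PCs: A@2 B@2
Step 5: thread B executes B3 (x = y + 3). Shared: x=14 y=11. PCs: A@2 B@3
Step 6: thread A executes A3 (y = y * -1). Shared: x=14 y=-11. PCs: A@3 B@3

Answer: x=14 y=-11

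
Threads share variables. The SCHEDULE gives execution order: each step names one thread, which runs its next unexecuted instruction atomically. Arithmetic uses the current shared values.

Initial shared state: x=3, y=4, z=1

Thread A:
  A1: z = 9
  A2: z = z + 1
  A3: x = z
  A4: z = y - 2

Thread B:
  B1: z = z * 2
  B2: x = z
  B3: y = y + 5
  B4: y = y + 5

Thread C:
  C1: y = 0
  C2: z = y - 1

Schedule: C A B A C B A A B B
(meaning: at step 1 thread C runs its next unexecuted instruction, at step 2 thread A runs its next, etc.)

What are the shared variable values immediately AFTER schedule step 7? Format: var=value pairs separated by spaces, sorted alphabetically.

Step 1: thread C executes C1 (y = 0). Shared: x=3 y=0 z=1. PCs: A@0 B@0 C@1
Step 2: thread A executes A1 (z = 9). Shared: x=3 y=0 z=9. PCs: A@1 B@0 C@1
Step 3: thread B executes B1 (z = z * 2). Shared: x=3 y=0 z=18. PCs: A@1 B@1 C@1
Step 4: thread A executes A2 (z = z + 1). Shared: x=3 y=0 z=19. PCs: A@2 B@1 C@1
Step 5: thread C executes C2 (z = y - 1). Shared: x=3 y=0 z=-1. PCs: A@2 B@1 C@2
Step 6: thread B executes B2 (x = z). Shared: x=-1 y=0 z=-1. PCs: A@2 B@2 C@2
Step 7: thread A executes A3 (x = z). Shared: x=-1 y=0 z=-1. PCs: A@3 B@2 C@2

Answer: x=-1 y=0 z=-1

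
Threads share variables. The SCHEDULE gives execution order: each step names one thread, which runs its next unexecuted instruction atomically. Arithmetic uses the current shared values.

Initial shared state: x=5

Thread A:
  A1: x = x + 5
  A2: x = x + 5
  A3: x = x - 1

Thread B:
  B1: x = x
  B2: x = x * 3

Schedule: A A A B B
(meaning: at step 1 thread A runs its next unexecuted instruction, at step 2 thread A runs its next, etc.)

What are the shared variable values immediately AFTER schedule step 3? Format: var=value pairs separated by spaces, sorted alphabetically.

Answer: x=14

Derivation:
Step 1: thread A executes A1 (x = x + 5). Shared: x=10. PCs: A@1 B@0
Step 2: thread A executes A2 (x = x + 5). Shared: x=15. PCs: A@2 B@0
Step 3: thread A executes A3 (x = x - 1). Shared: x=14. PCs: A@3 B@0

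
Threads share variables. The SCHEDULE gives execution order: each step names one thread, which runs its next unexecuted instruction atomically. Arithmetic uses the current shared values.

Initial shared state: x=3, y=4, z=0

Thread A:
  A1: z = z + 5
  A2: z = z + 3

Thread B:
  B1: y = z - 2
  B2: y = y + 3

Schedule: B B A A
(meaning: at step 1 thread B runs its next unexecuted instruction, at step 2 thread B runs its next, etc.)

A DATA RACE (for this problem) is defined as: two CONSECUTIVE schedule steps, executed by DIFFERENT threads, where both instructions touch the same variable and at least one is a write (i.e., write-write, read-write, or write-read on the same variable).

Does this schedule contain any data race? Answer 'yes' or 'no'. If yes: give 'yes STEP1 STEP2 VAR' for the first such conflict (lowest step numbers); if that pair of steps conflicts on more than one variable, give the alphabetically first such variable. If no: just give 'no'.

Answer: no

Derivation:
Steps 1,2: same thread (B). No race.
Steps 2,3: B(r=y,w=y) vs A(r=z,w=z). No conflict.
Steps 3,4: same thread (A). No race.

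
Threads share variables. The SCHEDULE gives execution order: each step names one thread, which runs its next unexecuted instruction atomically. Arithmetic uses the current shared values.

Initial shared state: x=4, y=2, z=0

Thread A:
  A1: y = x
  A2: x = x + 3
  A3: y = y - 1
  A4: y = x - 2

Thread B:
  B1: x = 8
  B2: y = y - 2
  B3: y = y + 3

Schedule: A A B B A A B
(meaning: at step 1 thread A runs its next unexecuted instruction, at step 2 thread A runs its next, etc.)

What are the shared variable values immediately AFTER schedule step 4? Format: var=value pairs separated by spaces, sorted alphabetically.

Step 1: thread A executes A1 (y = x). Shared: x=4 y=4 z=0. PCs: A@1 B@0
Step 2: thread A executes A2 (x = x + 3). Shared: x=7 y=4 z=0. PCs: A@2 B@0
Step 3: thread B executes B1 (x = 8). Shared: x=8 y=4 z=0. PCs: A@2 B@1
Step 4: thread B executes B2 (y = y - 2). Shared: x=8 y=2 z=0. PCs: A@2 B@2

Answer: x=8 y=2 z=0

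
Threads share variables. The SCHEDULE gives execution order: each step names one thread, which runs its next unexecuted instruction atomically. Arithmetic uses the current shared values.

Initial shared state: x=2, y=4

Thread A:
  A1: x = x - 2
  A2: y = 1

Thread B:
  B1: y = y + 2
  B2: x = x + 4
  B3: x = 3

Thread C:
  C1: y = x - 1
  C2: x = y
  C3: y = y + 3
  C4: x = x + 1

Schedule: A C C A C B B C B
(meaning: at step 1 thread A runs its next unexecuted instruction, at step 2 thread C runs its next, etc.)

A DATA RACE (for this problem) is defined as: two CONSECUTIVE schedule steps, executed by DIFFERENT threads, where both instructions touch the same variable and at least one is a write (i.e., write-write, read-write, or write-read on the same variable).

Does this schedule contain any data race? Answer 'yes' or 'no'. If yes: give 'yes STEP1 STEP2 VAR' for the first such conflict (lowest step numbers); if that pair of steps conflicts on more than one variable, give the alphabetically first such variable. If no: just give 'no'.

Steps 1,2: A(x = x - 2) vs C(y = x - 1). RACE on x (W-R).
Steps 2,3: same thread (C). No race.
Steps 3,4: C(x = y) vs A(y = 1). RACE on y (R-W).
Steps 4,5: A(y = 1) vs C(y = y + 3). RACE on y (W-W).
Steps 5,6: C(y = y + 3) vs B(y = y + 2). RACE on y (W-W).
Steps 6,7: same thread (B). No race.
Steps 7,8: B(x = x + 4) vs C(x = x + 1). RACE on x (W-W).
Steps 8,9: C(x = x + 1) vs B(x = 3). RACE on x (W-W).
First conflict at steps 1,2.

Answer: yes 1 2 x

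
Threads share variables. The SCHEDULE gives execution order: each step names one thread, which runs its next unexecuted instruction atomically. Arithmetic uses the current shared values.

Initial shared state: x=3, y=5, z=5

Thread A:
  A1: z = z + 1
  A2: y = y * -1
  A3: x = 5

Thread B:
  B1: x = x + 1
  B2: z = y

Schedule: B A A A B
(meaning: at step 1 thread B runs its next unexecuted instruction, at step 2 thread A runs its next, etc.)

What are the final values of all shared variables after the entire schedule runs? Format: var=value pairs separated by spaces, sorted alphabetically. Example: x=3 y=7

Answer: x=5 y=-5 z=-5

Derivation:
Step 1: thread B executes B1 (x = x + 1). Shared: x=4 y=5 z=5. PCs: A@0 B@1
Step 2: thread A executes A1 (z = z + 1). Shared: x=4 y=5 z=6. PCs: A@1 B@1
Step 3: thread A executes A2 (y = y * -1). Shared: x=4 y=-5 z=6. PCs: A@2 B@1
Step 4: thread A executes A3 (x = 5). Shared: x=5 y=-5 z=6. PCs: A@3 B@1
Step 5: thread B executes B2 (z = y). Shared: x=5 y=-5 z=-5. PCs: A@3 B@2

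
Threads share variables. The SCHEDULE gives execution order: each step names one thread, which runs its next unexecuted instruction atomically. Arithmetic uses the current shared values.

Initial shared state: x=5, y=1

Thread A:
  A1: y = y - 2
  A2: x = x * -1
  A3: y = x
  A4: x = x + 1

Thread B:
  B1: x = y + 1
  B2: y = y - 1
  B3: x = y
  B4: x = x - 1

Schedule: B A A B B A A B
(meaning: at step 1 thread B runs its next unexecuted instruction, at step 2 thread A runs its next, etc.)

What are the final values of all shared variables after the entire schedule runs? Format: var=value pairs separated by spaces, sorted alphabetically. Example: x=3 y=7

Step 1: thread B executes B1 (x = y + 1). Shared: x=2 y=1. PCs: A@0 B@1
Step 2: thread A executes A1 (y = y - 2). Shared: x=2 y=-1. PCs: A@1 B@1
Step 3: thread A executes A2 (x = x * -1). Shared: x=-2 y=-1. PCs: A@2 B@1
Step 4: thread B executes B2 (y = y - 1). Shared: x=-2 y=-2. PCs: A@2 B@2
Step 5: thread B executes B3 (x = y). Shared: x=-2 y=-2. PCs: A@2 B@3
Step 6: thread A executes A3 (y = x). Shared: x=-2 y=-2. PCs: A@3 B@3
Step 7: thread A executes A4 (x = x + 1). Shared: x=-1 y=-2. PCs: A@4 B@3
Step 8: thread B executes B4 (x = x - 1). Shared: x=-2 y=-2. PCs: A@4 B@4

Answer: x=-2 y=-2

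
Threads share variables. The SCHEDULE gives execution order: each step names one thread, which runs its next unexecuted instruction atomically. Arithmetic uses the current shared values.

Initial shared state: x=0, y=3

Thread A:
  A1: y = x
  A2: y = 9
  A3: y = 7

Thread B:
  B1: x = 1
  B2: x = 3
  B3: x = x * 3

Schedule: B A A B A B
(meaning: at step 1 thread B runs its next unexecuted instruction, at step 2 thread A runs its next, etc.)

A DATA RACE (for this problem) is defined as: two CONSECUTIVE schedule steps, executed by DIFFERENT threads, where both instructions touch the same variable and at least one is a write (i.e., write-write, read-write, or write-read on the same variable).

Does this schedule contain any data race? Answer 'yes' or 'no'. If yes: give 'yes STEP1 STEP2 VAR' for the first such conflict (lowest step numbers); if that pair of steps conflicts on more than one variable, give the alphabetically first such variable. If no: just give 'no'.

Answer: yes 1 2 x

Derivation:
Steps 1,2: B(x = 1) vs A(y = x). RACE on x (W-R).
Steps 2,3: same thread (A). No race.
Steps 3,4: A(r=-,w=y) vs B(r=-,w=x). No conflict.
Steps 4,5: B(r=-,w=x) vs A(r=-,w=y). No conflict.
Steps 5,6: A(r=-,w=y) vs B(r=x,w=x). No conflict.
First conflict at steps 1,2.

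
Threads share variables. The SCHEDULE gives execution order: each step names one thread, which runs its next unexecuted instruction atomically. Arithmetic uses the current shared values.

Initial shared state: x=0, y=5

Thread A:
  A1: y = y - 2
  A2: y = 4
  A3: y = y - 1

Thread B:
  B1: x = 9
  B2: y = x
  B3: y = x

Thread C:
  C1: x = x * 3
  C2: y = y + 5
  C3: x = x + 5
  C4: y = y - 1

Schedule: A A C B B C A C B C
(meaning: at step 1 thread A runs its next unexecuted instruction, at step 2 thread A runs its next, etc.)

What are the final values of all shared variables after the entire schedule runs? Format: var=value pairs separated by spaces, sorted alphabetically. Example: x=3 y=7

Answer: x=14 y=13

Derivation:
Step 1: thread A executes A1 (y = y - 2). Shared: x=0 y=3. PCs: A@1 B@0 C@0
Step 2: thread A executes A2 (y = 4). Shared: x=0 y=4. PCs: A@2 B@0 C@0
Step 3: thread C executes C1 (x = x * 3). Shared: x=0 y=4. PCs: A@2 B@0 C@1
Step 4: thread B executes B1 (x = 9). Shared: x=9 y=4. PCs: A@2 B@1 C@1
Step 5: thread B executes B2 (y = x). Shared: x=9 y=9. PCs: A@2 B@2 C@1
Step 6: thread C executes C2 (y = y + 5). Shared: x=9 y=14. PCs: A@2 B@2 C@2
Step 7: thread A executes A3 (y = y - 1). Shared: x=9 y=13. PCs: A@3 B@2 C@2
Step 8: thread C executes C3 (x = x + 5). Shared: x=14 y=13. PCs: A@3 B@2 C@3
Step 9: thread B executes B3 (y = x). Shared: x=14 y=14. PCs: A@3 B@3 C@3
Step 10: thread C executes C4 (y = y - 1). Shared: x=14 y=13. PCs: A@3 B@3 C@4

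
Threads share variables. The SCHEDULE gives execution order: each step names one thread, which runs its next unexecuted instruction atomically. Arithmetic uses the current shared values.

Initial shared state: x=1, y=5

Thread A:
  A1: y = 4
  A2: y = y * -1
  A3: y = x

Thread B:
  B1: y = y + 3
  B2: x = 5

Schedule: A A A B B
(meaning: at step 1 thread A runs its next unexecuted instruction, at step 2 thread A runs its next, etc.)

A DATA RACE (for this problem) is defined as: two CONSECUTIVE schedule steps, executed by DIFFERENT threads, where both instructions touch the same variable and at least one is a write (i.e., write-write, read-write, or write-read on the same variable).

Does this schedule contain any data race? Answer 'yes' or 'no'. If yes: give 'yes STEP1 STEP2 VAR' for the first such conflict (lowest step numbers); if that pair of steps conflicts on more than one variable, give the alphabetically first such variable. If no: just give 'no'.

Answer: yes 3 4 y

Derivation:
Steps 1,2: same thread (A). No race.
Steps 2,3: same thread (A). No race.
Steps 3,4: A(y = x) vs B(y = y + 3). RACE on y (W-W).
Steps 4,5: same thread (B). No race.
First conflict at steps 3,4.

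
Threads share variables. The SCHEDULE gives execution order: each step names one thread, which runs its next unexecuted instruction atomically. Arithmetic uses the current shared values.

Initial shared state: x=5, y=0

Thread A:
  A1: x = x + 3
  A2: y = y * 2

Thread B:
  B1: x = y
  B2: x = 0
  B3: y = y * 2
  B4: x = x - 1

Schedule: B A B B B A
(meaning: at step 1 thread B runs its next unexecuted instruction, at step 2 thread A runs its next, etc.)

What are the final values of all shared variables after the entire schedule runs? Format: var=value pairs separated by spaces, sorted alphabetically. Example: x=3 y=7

Step 1: thread B executes B1 (x = y). Shared: x=0 y=0. PCs: A@0 B@1
Step 2: thread A executes A1 (x = x + 3). Shared: x=3 y=0. PCs: A@1 B@1
Step 3: thread B executes B2 (x = 0). Shared: x=0 y=0. PCs: A@1 B@2
Step 4: thread B executes B3 (y = y * 2). Shared: x=0 y=0. PCs: A@1 B@3
Step 5: thread B executes B4 (x = x - 1). Shared: x=-1 y=0. PCs: A@1 B@4
Step 6: thread A executes A2 (y = y * 2). Shared: x=-1 y=0. PCs: A@2 B@4

Answer: x=-1 y=0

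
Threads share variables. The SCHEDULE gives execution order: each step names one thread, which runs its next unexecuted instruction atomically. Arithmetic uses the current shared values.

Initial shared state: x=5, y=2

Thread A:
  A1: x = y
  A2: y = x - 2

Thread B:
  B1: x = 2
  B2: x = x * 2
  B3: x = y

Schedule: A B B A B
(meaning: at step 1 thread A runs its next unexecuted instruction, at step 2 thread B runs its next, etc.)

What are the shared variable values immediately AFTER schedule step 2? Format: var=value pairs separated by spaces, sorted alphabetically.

Answer: x=2 y=2

Derivation:
Step 1: thread A executes A1 (x = y). Shared: x=2 y=2. PCs: A@1 B@0
Step 2: thread B executes B1 (x = 2). Shared: x=2 y=2. PCs: A@1 B@1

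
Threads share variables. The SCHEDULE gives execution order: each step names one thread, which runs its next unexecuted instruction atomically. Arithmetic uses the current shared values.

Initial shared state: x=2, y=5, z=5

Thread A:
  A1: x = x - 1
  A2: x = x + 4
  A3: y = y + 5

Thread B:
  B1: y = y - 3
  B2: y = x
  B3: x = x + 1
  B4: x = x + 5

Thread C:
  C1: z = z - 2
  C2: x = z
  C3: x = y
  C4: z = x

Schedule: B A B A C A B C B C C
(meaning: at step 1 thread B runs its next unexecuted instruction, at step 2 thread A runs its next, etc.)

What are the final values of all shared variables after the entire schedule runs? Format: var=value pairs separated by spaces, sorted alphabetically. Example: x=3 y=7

Answer: x=6 y=6 z=6

Derivation:
Step 1: thread B executes B1 (y = y - 3). Shared: x=2 y=2 z=5. PCs: A@0 B@1 C@0
Step 2: thread A executes A1 (x = x - 1). Shared: x=1 y=2 z=5. PCs: A@1 B@1 C@0
Step 3: thread B executes B2 (y = x). Shared: x=1 y=1 z=5. PCs: A@1 B@2 C@0
Step 4: thread A executes A2 (x = x + 4). Shared: x=5 y=1 z=5. PCs: A@2 B@2 C@0
Step 5: thread C executes C1 (z = z - 2). Shared: x=5 y=1 z=3. PCs: A@2 B@2 C@1
Step 6: thread A executes A3 (y = y + 5). Shared: x=5 y=6 z=3. PCs: A@3 B@2 C@1
Step 7: thread B executes B3 (x = x + 1). Shared: x=6 y=6 z=3. PCs: A@3 B@3 C@1
Step 8: thread C executes C2 (x = z). Shared: x=3 y=6 z=3. PCs: A@3 B@3 C@2
Step 9: thread B executes B4 (x = x + 5). Shared: x=8 y=6 z=3. PCs: A@3 B@4 C@2
Step 10: thread C executes C3 (x = y). Shared: x=6 y=6 z=3. PCs: A@3 B@4 C@3
Step 11: thread C executes C4 (z = x). Shared: x=6 y=6 z=6. PCs: A@3 B@4 C@4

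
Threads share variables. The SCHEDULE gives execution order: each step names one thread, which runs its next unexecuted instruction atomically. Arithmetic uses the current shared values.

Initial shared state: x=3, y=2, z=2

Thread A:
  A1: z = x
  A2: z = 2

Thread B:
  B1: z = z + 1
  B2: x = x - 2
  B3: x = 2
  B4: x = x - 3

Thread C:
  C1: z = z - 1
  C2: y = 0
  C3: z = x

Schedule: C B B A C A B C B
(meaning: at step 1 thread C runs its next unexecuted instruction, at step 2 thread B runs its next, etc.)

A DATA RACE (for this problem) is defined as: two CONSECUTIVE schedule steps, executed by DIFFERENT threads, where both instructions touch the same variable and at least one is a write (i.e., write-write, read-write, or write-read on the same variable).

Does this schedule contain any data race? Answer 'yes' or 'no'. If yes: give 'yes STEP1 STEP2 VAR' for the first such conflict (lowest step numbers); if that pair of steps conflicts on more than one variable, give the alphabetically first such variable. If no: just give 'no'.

Answer: yes 1 2 z

Derivation:
Steps 1,2: C(z = z - 1) vs B(z = z + 1). RACE on z (W-W).
Steps 2,3: same thread (B). No race.
Steps 3,4: B(x = x - 2) vs A(z = x). RACE on x (W-R).
Steps 4,5: A(r=x,w=z) vs C(r=-,w=y). No conflict.
Steps 5,6: C(r=-,w=y) vs A(r=-,w=z). No conflict.
Steps 6,7: A(r=-,w=z) vs B(r=-,w=x). No conflict.
Steps 7,8: B(x = 2) vs C(z = x). RACE on x (W-R).
Steps 8,9: C(z = x) vs B(x = x - 3). RACE on x (R-W).
First conflict at steps 1,2.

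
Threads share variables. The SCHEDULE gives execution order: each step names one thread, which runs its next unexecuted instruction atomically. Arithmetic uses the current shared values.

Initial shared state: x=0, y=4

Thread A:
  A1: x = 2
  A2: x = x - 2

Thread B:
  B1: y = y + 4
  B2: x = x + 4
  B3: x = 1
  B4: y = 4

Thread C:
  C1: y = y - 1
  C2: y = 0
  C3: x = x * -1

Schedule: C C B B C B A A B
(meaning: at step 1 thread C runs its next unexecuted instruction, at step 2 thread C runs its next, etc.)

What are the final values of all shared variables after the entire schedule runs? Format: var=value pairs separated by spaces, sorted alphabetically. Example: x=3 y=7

Answer: x=0 y=4

Derivation:
Step 1: thread C executes C1 (y = y - 1). Shared: x=0 y=3. PCs: A@0 B@0 C@1
Step 2: thread C executes C2 (y = 0). Shared: x=0 y=0. PCs: A@0 B@0 C@2
Step 3: thread B executes B1 (y = y + 4). Shared: x=0 y=4. PCs: A@0 B@1 C@2
Step 4: thread B executes B2 (x = x + 4). Shared: x=4 y=4. PCs: A@0 B@2 C@2
Step 5: thread C executes C3 (x = x * -1). Shared: x=-4 y=4. PCs: A@0 B@2 C@3
Step 6: thread B executes B3 (x = 1). Shared: x=1 y=4. PCs: A@0 B@3 C@3
Step 7: thread A executes A1 (x = 2). Shared: x=2 y=4. PCs: A@1 B@3 C@3
Step 8: thread A executes A2 (x = x - 2). Shared: x=0 y=4. PCs: A@2 B@3 C@3
Step 9: thread B executes B4 (y = 4). Shared: x=0 y=4. PCs: A@2 B@4 C@3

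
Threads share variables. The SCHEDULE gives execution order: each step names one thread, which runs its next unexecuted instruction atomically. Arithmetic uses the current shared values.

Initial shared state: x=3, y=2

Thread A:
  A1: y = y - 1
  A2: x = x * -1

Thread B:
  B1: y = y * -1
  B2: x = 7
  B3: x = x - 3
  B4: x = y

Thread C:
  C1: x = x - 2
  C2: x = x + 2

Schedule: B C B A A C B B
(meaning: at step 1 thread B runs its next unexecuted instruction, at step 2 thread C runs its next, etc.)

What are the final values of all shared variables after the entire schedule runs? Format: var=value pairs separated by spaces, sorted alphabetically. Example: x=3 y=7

Answer: x=-3 y=-3

Derivation:
Step 1: thread B executes B1 (y = y * -1). Shared: x=3 y=-2. PCs: A@0 B@1 C@0
Step 2: thread C executes C1 (x = x - 2). Shared: x=1 y=-2. PCs: A@0 B@1 C@1
Step 3: thread B executes B2 (x = 7). Shared: x=7 y=-2. PCs: A@0 B@2 C@1
Step 4: thread A executes A1 (y = y - 1). Shared: x=7 y=-3. PCs: A@1 B@2 C@1
Step 5: thread A executes A2 (x = x * -1). Shared: x=-7 y=-3. PCs: A@2 B@2 C@1
Step 6: thread C executes C2 (x = x + 2). Shared: x=-5 y=-3. PCs: A@2 B@2 C@2
Step 7: thread B executes B3 (x = x - 3). Shared: x=-8 y=-3. PCs: A@2 B@3 C@2
Step 8: thread B executes B4 (x = y). Shared: x=-3 y=-3. PCs: A@2 B@4 C@2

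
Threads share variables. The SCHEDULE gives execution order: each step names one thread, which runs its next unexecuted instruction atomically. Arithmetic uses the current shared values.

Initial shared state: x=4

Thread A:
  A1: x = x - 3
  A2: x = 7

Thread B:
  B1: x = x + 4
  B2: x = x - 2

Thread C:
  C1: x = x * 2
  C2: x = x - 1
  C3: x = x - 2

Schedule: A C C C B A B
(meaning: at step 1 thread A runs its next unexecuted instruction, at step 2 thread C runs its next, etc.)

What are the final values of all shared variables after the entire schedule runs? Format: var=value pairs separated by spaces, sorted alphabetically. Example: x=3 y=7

Step 1: thread A executes A1 (x = x - 3). Shared: x=1. PCs: A@1 B@0 C@0
Step 2: thread C executes C1 (x = x * 2). Shared: x=2. PCs: A@1 B@0 C@1
Step 3: thread C executes C2 (x = x - 1). Shared: x=1. PCs: A@1 B@0 C@2
Step 4: thread C executes C3 (x = x - 2). Shared: x=-1. PCs: A@1 B@0 C@3
Step 5: thread B executes B1 (x = x + 4). Shared: x=3. PCs: A@1 B@1 C@3
Step 6: thread A executes A2 (x = 7). Shared: x=7. PCs: A@2 B@1 C@3
Step 7: thread B executes B2 (x = x - 2). Shared: x=5. PCs: A@2 B@2 C@3

Answer: x=5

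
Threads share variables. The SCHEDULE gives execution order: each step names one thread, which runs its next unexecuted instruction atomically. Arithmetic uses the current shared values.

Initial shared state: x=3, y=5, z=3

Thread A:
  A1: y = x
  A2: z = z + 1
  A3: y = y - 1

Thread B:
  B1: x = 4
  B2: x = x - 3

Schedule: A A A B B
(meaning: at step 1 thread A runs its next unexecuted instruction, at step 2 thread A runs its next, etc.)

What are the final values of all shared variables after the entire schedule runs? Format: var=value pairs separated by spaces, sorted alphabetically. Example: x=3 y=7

Step 1: thread A executes A1 (y = x). Shared: x=3 y=3 z=3. PCs: A@1 B@0
Step 2: thread A executes A2 (z = z + 1). Shared: x=3 y=3 z=4. PCs: A@2 B@0
Step 3: thread A executes A3 (y = y - 1). Shared: x=3 y=2 z=4. PCs: A@3 B@0
Step 4: thread B executes B1 (x = 4). Shared: x=4 y=2 z=4. PCs: A@3 B@1
Step 5: thread B executes B2 (x = x - 3). Shared: x=1 y=2 z=4. PCs: A@3 B@2

Answer: x=1 y=2 z=4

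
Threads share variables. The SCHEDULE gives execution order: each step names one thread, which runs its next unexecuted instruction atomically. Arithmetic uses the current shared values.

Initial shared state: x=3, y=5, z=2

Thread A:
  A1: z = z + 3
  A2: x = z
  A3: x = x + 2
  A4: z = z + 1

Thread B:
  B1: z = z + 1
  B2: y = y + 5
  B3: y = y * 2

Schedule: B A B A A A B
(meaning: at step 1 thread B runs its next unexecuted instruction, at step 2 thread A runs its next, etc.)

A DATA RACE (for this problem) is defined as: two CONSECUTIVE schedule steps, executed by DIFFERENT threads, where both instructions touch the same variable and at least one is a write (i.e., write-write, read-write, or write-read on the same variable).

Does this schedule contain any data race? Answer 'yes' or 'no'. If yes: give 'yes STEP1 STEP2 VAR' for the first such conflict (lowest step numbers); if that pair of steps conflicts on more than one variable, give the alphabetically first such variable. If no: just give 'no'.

Steps 1,2: B(z = z + 1) vs A(z = z + 3). RACE on z (W-W).
Steps 2,3: A(r=z,w=z) vs B(r=y,w=y). No conflict.
Steps 3,4: B(r=y,w=y) vs A(r=z,w=x). No conflict.
Steps 4,5: same thread (A). No race.
Steps 5,6: same thread (A). No race.
Steps 6,7: A(r=z,w=z) vs B(r=y,w=y). No conflict.
First conflict at steps 1,2.

Answer: yes 1 2 z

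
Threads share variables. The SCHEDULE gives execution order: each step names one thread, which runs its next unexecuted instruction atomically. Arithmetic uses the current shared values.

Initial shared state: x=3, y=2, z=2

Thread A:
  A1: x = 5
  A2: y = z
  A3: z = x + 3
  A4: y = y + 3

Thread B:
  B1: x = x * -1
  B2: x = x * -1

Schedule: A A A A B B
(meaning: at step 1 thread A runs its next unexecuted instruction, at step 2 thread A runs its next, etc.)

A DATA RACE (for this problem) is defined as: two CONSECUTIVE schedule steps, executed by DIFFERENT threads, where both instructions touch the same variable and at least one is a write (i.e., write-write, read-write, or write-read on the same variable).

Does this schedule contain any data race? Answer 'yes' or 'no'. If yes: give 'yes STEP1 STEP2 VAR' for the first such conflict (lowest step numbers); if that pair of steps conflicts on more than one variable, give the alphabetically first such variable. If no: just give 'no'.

Steps 1,2: same thread (A). No race.
Steps 2,3: same thread (A). No race.
Steps 3,4: same thread (A). No race.
Steps 4,5: A(r=y,w=y) vs B(r=x,w=x). No conflict.
Steps 5,6: same thread (B). No race.

Answer: no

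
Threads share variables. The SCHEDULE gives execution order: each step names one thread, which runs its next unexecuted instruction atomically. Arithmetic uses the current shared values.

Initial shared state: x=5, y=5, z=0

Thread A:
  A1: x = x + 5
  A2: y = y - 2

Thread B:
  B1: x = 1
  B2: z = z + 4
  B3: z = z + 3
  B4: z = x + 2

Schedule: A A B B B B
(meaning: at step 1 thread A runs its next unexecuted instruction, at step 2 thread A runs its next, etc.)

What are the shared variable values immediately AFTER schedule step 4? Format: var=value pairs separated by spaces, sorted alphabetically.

Step 1: thread A executes A1 (x = x + 5). Shared: x=10 y=5 z=0. PCs: A@1 B@0
Step 2: thread A executes A2 (y = y - 2). Shared: x=10 y=3 z=0. PCs: A@2 B@0
Step 3: thread B executes B1 (x = 1). Shared: x=1 y=3 z=0. PCs: A@2 B@1
Step 4: thread B executes B2 (z = z + 4). Shared: x=1 y=3 z=4. PCs: A@2 B@2

Answer: x=1 y=3 z=4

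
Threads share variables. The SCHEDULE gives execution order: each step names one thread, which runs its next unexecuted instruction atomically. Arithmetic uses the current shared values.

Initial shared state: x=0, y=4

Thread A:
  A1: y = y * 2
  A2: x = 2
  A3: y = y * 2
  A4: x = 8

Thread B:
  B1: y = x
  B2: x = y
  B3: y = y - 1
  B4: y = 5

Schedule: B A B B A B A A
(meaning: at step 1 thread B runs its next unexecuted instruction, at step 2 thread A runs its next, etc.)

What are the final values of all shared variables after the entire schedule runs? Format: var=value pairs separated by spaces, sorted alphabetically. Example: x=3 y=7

Answer: x=8 y=10

Derivation:
Step 1: thread B executes B1 (y = x). Shared: x=0 y=0. PCs: A@0 B@1
Step 2: thread A executes A1 (y = y * 2). Shared: x=0 y=0. PCs: A@1 B@1
Step 3: thread B executes B2 (x = y). Shared: x=0 y=0. PCs: A@1 B@2
Step 4: thread B executes B3 (y = y - 1). Shared: x=0 y=-1. PCs: A@1 B@3
Step 5: thread A executes A2 (x = 2). Shared: x=2 y=-1. PCs: A@2 B@3
Step 6: thread B executes B4 (y = 5). Shared: x=2 y=5. PCs: A@2 B@4
Step 7: thread A executes A3 (y = y * 2). Shared: x=2 y=10. PCs: A@3 B@4
Step 8: thread A executes A4 (x = 8). Shared: x=8 y=10. PCs: A@4 B@4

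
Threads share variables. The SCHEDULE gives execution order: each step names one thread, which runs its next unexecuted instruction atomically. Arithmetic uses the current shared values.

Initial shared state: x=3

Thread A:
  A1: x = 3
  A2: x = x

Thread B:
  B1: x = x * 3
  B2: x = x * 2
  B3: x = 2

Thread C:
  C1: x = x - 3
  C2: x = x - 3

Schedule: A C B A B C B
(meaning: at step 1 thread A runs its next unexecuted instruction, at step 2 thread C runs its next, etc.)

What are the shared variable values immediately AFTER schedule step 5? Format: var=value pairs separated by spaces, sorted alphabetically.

Step 1: thread A executes A1 (x = 3). Shared: x=3. PCs: A@1 B@0 C@0
Step 2: thread C executes C1 (x = x - 3). Shared: x=0. PCs: A@1 B@0 C@1
Step 3: thread B executes B1 (x = x * 3). Shared: x=0. PCs: A@1 B@1 C@1
Step 4: thread A executes A2 (x = x). Shared: x=0. PCs: A@2 B@1 C@1
Step 5: thread B executes B2 (x = x * 2). Shared: x=0. PCs: A@2 B@2 C@1

Answer: x=0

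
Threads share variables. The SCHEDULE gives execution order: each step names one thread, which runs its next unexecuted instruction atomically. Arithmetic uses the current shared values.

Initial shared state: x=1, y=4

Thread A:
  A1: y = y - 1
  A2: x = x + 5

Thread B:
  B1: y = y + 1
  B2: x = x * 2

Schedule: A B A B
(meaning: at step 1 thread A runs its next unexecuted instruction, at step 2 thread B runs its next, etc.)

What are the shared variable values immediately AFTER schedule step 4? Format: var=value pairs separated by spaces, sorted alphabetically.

Step 1: thread A executes A1 (y = y - 1). Shared: x=1 y=3. PCs: A@1 B@0
Step 2: thread B executes B1 (y = y + 1). Shared: x=1 y=4. PCs: A@1 B@1
Step 3: thread A executes A2 (x = x + 5). Shared: x=6 y=4. PCs: A@2 B@1
Step 4: thread B executes B2 (x = x * 2). Shared: x=12 y=4. PCs: A@2 B@2

Answer: x=12 y=4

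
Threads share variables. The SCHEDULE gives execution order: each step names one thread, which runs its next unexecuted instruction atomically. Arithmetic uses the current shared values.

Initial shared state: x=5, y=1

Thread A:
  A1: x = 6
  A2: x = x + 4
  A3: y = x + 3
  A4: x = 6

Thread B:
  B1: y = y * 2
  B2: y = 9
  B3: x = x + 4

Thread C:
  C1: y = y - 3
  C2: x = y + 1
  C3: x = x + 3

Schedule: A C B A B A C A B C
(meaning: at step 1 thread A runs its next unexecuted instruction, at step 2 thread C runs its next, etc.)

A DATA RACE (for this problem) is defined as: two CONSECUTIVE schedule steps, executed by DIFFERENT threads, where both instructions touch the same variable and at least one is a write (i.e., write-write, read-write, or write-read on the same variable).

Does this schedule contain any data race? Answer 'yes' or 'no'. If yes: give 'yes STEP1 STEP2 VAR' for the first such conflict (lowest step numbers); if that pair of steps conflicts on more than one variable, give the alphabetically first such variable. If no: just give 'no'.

Steps 1,2: A(r=-,w=x) vs C(r=y,w=y). No conflict.
Steps 2,3: C(y = y - 3) vs B(y = y * 2). RACE on y (W-W).
Steps 3,4: B(r=y,w=y) vs A(r=x,w=x). No conflict.
Steps 4,5: A(r=x,w=x) vs B(r=-,w=y). No conflict.
Steps 5,6: B(y = 9) vs A(y = x + 3). RACE on y (W-W).
Steps 6,7: A(y = x + 3) vs C(x = y + 1). RACE on x (R-W), y (W-R). Multiple vars; alphabetically first is x.
Steps 7,8: C(x = y + 1) vs A(x = 6). RACE on x (W-W).
Steps 8,9: A(x = 6) vs B(x = x + 4). RACE on x (W-W).
Steps 9,10: B(x = x + 4) vs C(x = x + 3). RACE on x (W-W).
First conflict at steps 2,3.

Answer: yes 2 3 y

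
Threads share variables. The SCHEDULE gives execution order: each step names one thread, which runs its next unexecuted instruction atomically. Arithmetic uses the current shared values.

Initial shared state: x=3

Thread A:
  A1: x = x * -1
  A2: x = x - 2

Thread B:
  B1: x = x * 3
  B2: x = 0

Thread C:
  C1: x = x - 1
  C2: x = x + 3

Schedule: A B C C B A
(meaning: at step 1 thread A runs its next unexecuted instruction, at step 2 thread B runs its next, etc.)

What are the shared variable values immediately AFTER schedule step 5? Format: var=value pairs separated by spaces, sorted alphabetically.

Answer: x=0

Derivation:
Step 1: thread A executes A1 (x = x * -1). Shared: x=-3. PCs: A@1 B@0 C@0
Step 2: thread B executes B1 (x = x * 3). Shared: x=-9. PCs: A@1 B@1 C@0
Step 3: thread C executes C1 (x = x - 1). Shared: x=-10. PCs: A@1 B@1 C@1
Step 4: thread C executes C2 (x = x + 3). Shared: x=-7. PCs: A@1 B@1 C@2
Step 5: thread B executes B2 (x = 0). Shared: x=0. PCs: A@1 B@2 C@2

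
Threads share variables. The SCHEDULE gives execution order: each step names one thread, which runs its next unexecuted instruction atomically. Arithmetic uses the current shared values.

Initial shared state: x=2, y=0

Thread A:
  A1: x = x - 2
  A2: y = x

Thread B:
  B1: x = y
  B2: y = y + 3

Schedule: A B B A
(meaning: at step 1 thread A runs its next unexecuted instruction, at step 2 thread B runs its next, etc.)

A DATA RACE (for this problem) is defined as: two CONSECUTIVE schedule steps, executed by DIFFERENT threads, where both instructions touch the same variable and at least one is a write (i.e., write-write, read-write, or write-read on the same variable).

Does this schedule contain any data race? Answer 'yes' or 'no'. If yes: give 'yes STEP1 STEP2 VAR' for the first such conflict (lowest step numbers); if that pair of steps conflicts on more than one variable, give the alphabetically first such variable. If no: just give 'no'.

Answer: yes 1 2 x

Derivation:
Steps 1,2: A(x = x - 2) vs B(x = y). RACE on x (W-W).
Steps 2,3: same thread (B). No race.
Steps 3,4: B(y = y + 3) vs A(y = x). RACE on y (W-W).
First conflict at steps 1,2.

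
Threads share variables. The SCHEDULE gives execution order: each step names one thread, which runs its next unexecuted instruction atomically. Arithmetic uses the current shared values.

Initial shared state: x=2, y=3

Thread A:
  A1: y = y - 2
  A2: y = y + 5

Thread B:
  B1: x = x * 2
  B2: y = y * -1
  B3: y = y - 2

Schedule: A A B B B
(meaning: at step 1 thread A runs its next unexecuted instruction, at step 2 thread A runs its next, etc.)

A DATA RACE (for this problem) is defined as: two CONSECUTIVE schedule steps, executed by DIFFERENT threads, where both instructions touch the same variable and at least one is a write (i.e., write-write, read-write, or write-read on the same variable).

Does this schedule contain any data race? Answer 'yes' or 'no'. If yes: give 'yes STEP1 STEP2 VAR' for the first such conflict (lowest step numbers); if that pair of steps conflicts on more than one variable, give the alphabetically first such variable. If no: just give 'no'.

Steps 1,2: same thread (A). No race.
Steps 2,3: A(r=y,w=y) vs B(r=x,w=x). No conflict.
Steps 3,4: same thread (B). No race.
Steps 4,5: same thread (B). No race.

Answer: no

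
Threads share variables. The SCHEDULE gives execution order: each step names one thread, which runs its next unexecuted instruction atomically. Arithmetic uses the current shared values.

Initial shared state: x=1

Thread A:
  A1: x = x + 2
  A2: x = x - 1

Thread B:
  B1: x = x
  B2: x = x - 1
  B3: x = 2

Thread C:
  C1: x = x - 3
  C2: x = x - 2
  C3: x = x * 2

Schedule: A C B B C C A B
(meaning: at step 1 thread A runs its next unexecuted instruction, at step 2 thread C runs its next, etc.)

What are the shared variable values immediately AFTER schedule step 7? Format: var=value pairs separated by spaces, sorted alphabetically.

Step 1: thread A executes A1 (x = x + 2). Shared: x=3. PCs: A@1 B@0 C@0
Step 2: thread C executes C1 (x = x - 3). Shared: x=0. PCs: A@1 B@0 C@1
Step 3: thread B executes B1 (x = x). Shared: x=0. PCs: A@1 B@1 C@1
Step 4: thread B executes B2 (x = x - 1). Shared: x=-1. PCs: A@1 B@2 C@1
Step 5: thread C executes C2 (x = x - 2). Shared: x=-3. PCs: A@1 B@2 C@2
Step 6: thread C executes C3 (x = x * 2). Shared: x=-6. PCs: A@1 B@2 C@3
Step 7: thread A executes A2 (x = x - 1). Shared: x=-7. PCs: A@2 B@2 C@3

Answer: x=-7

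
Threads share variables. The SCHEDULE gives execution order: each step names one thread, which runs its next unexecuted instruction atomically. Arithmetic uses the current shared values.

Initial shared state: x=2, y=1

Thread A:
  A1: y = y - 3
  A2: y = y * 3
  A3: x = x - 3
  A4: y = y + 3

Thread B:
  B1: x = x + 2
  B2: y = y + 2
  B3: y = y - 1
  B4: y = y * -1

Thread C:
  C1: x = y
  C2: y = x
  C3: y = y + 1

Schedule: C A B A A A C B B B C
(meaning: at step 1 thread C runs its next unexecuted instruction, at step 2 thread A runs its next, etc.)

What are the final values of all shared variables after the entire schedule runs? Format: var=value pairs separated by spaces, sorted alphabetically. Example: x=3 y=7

Step 1: thread C executes C1 (x = y). Shared: x=1 y=1. PCs: A@0 B@0 C@1
Step 2: thread A executes A1 (y = y - 3). Shared: x=1 y=-2. PCs: A@1 B@0 C@1
Step 3: thread B executes B1 (x = x + 2). Shared: x=3 y=-2. PCs: A@1 B@1 C@1
Step 4: thread A executes A2 (y = y * 3). Shared: x=3 y=-6. PCs: A@2 B@1 C@1
Step 5: thread A executes A3 (x = x - 3). Shared: x=0 y=-6. PCs: A@3 B@1 C@1
Step 6: thread A executes A4 (y = y + 3). Shared: x=0 y=-3. PCs: A@4 B@1 C@1
Step 7: thread C executes C2 (y = x). Shared: x=0 y=0. PCs: A@4 B@1 C@2
Step 8: thread B executes B2 (y = y + 2). Shared: x=0 y=2. PCs: A@4 B@2 C@2
Step 9: thread B executes B3 (y = y - 1). Shared: x=0 y=1. PCs: A@4 B@3 C@2
Step 10: thread B executes B4 (y = y * -1). Shared: x=0 y=-1. PCs: A@4 B@4 C@2
Step 11: thread C executes C3 (y = y + 1). Shared: x=0 y=0. PCs: A@4 B@4 C@3

Answer: x=0 y=0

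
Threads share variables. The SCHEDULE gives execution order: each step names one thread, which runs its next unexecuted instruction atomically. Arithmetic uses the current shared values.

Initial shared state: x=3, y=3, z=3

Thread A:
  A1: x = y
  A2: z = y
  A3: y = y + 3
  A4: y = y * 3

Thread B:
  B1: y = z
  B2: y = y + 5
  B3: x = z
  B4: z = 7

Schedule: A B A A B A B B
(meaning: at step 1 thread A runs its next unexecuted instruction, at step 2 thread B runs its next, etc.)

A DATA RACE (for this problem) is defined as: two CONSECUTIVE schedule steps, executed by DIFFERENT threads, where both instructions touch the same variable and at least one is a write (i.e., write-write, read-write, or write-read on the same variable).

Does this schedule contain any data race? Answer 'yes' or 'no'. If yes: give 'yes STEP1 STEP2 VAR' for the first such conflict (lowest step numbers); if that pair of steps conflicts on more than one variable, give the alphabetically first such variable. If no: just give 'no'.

Answer: yes 1 2 y

Derivation:
Steps 1,2: A(x = y) vs B(y = z). RACE on y (R-W).
Steps 2,3: B(y = z) vs A(z = y). RACE on y (W-R), z (R-W). Multiple vars; alphabetically first is y.
Steps 3,4: same thread (A). No race.
Steps 4,5: A(y = y + 3) vs B(y = y + 5). RACE on y (W-W).
Steps 5,6: B(y = y + 5) vs A(y = y * 3). RACE on y (W-W).
Steps 6,7: A(r=y,w=y) vs B(r=z,w=x). No conflict.
Steps 7,8: same thread (B). No race.
First conflict at steps 1,2.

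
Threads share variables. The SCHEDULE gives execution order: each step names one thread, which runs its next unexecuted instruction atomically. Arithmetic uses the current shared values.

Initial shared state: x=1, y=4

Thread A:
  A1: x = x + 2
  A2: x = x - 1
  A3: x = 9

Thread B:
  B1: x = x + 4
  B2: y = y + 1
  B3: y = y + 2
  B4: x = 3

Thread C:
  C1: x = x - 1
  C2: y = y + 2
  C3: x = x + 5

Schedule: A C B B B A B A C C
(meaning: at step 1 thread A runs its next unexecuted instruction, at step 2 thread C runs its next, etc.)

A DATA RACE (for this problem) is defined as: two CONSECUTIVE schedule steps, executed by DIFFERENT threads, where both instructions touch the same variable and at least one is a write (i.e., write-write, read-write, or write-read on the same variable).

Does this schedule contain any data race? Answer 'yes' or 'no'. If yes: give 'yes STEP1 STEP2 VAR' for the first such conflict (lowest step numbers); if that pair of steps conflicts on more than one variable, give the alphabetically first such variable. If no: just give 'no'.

Answer: yes 1 2 x

Derivation:
Steps 1,2: A(x = x + 2) vs C(x = x - 1). RACE on x (W-W).
Steps 2,3: C(x = x - 1) vs B(x = x + 4). RACE on x (W-W).
Steps 3,4: same thread (B). No race.
Steps 4,5: same thread (B). No race.
Steps 5,6: B(r=y,w=y) vs A(r=x,w=x). No conflict.
Steps 6,7: A(x = x - 1) vs B(x = 3). RACE on x (W-W).
Steps 7,8: B(x = 3) vs A(x = 9). RACE on x (W-W).
Steps 8,9: A(r=-,w=x) vs C(r=y,w=y). No conflict.
Steps 9,10: same thread (C). No race.
First conflict at steps 1,2.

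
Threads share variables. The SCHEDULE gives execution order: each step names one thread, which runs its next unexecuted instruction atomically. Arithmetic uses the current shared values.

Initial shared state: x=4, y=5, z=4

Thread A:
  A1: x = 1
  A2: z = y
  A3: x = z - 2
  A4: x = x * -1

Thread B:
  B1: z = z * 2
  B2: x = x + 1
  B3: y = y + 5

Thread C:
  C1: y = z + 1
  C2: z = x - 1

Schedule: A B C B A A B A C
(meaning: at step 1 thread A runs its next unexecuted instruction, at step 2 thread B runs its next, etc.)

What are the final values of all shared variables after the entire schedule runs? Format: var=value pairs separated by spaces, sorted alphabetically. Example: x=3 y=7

Answer: x=-7 y=14 z=-8

Derivation:
Step 1: thread A executes A1 (x = 1). Shared: x=1 y=5 z=4. PCs: A@1 B@0 C@0
Step 2: thread B executes B1 (z = z * 2). Shared: x=1 y=5 z=8. PCs: A@1 B@1 C@0
Step 3: thread C executes C1 (y = z + 1). Shared: x=1 y=9 z=8. PCs: A@1 B@1 C@1
Step 4: thread B executes B2 (x = x + 1). Shared: x=2 y=9 z=8. PCs: A@1 B@2 C@1
Step 5: thread A executes A2 (z = y). Shared: x=2 y=9 z=9. PCs: A@2 B@2 C@1
Step 6: thread A executes A3 (x = z - 2). Shared: x=7 y=9 z=9. PCs: A@3 B@2 C@1
Step 7: thread B executes B3 (y = y + 5). Shared: x=7 y=14 z=9. PCs: A@3 B@3 C@1
Step 8: thread A executes A4 (x = x * -1). Shared: x=-7 y=14 z=9. PCs: A@4 B@3 C@1
Step 9: thread C executes C2 (z = x - 1). Shared: x=-7 y=14 z=-8. PCs: A@4 B@3 C@2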